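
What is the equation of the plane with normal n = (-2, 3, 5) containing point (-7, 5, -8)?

The plane through P with normal n = (a, b, c) satisfies n·(r - P) = 0,
i.e. ax + by + cz = a·x₀ + b·y₀ + c·z₀.
d = (-2)·(-7) + 3·5 + 5·(-8)
  = 14 + 15 - 40
  = -11
Equation: -2x + 3y + 5z = -11

-2x + 3y + 5z = -11


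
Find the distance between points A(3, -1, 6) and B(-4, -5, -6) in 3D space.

d = √[(x₂-x₁)² + (y₂-y₁)² + (z₂-z₁)²]
  = √[(-7)² + (-4)² + (-12)²]
  = √[49 + 16 + 144]
  = √209
  ≈ 14.46

14.46


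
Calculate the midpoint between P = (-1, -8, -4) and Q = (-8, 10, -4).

M = ((x₁+x₂)/2, (y₁+y₂)/2, (z₁+z₂)/2)
  = ((-1 - 8)/2, (-8 + 10)/2, (-4 - 4)/2)
  = (-9/2, 2/2, -8/2)
  = (-4.5, 1, -4)

(-4.5, 1, -4)


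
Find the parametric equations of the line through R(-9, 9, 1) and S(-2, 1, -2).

Direction vector d = S - R = (-2 + 9, 1 - 9, -2 - 1) = (7, -8, -3)
Parametric form r = R + t·d:
x = -9 + 7t, y = 9 - 8t, z = 1 - 3t

x = -9 + 7t, y = 9 - 8t, z = 1 - 3t


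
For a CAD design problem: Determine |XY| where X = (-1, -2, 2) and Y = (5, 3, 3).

d = √[(x₂-x₁)² + (y₂-y₁)² + (z₂-z₁)²]
  = √[6² + 5² + 1²]
  = √[36 + 25 + 1]
  = √62
  ≈ 7.874

7.874


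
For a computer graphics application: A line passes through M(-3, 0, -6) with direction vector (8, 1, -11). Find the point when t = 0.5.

P(t) = M + t·d
  = (-3 + 8·0.5, 0 + 1·0.5, -6 + (-11)·0.5)
  = (-3 + 4, 0 + 0.5, -6 - 5.5)
  = (1, 0.5, -11.5)

(1, 0.5, -11.5)


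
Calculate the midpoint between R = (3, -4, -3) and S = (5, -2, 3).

M = ((x₁+x₂)/2, (y₁+y₂)/2, (z₁+z₂)/2)
  = ((3 + 5)/2, (-4 - 2)/2, (-3 + 3)/2)
  = (8/2, -6/2, 0/2)
  = (4, -3, 0)

(4, -3, 0)


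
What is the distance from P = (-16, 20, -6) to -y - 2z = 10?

distance = |a·x₀ + b·y₀ + c·z₀ - d| / √(a² + b² + c²)
  = |0·(-16) + (-1)·20 + (-2)·(-6) - 10| / √(0² + (-1)² + (-2)²)
  = |0 - 20 + 12 - 10| / √(0 + 1 + 4)
  = |-18| / √5
  = 18 / 2.236
  ≈ 8.05

8.05


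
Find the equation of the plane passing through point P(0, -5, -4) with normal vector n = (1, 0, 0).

The plane through P with normal n = (a, b, c) satisfies n·(r - P) = 0,
i.e. ax + by + cz = a·x₀ + b·y₀ + c·z₀.
d = 1·0 + 0·(-5) + 0·(-4)
  = 0 + 0 + 0
  = 0
Equation: x = 0

x = 0


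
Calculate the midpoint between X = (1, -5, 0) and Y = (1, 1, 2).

M = ((x₁+x₂)/2, (y₁+y₂)/2, (z₁+z₂)/2)
  = ((1 + 1)/2, (-5 + 1)/2, (0 + 2)/2)
  = (2/2, -4/2, 2/2)
  = (1, -2, 1)

(1, -2, 1)


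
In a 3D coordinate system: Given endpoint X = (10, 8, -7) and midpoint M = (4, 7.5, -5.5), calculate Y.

Y = 2M - X
  = (2·4 - 10, 2·7.5 - 8, 2·(-5.5) - (-7))
  = (8 - 10, 15 - 8, -11 + 7)
  = (-2, 7, -4)

(-2, 7, -4)


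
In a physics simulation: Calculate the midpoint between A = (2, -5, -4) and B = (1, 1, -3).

M = ((x₁+x₂)/2, (y₁+y₂)/2, (z₁+z₂)/2)
  = ((2 + 1)/2, (-5 + 1)/2, (-4 - 3)/2)
  = (3/2, -4/2, -7/2)
  = (1.5, -2, -3.5)

(1.5, -2, -3.5)


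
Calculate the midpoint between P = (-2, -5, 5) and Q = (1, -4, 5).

M = ((x₁+x₂)/2, (y₁+y₂)/2, (z₁+z₂)/2)
  = ((-2 + 1)/2, (-5 - 4)/2, (5 + 5)/2)
  = (-1/2, -9/2, 10/2)
  = (-0.5, -4.5, 5)

(-0.5, -4.5, 5)


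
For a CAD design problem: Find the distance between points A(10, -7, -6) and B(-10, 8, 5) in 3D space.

d = √[(x₂-x₁)² + (y₂-y₁)² + (z₂-z₁)²]
  = √[(-20)² + 15² + 11²]
  = √[400 + 225 + 121]
  = √746
  ≈ 27.31

27.31


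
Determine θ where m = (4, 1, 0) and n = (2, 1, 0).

m·n = 4·2 + 1·1 + 0·0 = 8 + 1 + 0 = 9
|m| = √(4² + 1² + 0²) = √17 ≈ 4.123
|n| = √(2² + 1² + 0²) = √5 ≈ 2.236
cos θ = (m·n)/(|m||n|) = 9/(4.123·2.236) ≈ 0.9762
θ = arccos(0.9762) ≈ 12.53°

12.53°


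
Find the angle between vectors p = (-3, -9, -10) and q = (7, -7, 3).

p·q = (-3)·7 + (-9)·(-7) + (-10)·3 = -21 + 63 - 30 = 12
|p| = √((-3)² + (-9)² + (-10)²) = √190 ≈ 13.78
|q| = √(7² + (-7)² + 3²) = √107 ≈ 10.34
cos θ = (p·q)/(|p||q|) = 12/(13.78·10.34) ≈ 0.08416
θ = arccos(0.08416) ≈ 85.17°

85.17°


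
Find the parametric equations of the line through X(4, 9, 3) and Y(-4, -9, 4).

Direction vector d = Y - X = (-4 - 4, -9 - 9, 4 - 3) = (-8, -18, 1)
Parametric form r = X + t·d:
x = 4 - 8t, y = 9 - 18t, z = 3 + t

x = 4 - 8t, y = 9 - 18t, z = 3 + t


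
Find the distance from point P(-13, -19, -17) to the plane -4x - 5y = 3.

distance = |a·x₀ + b·y₀ + c·z₀ - d| / √(a² + b² + c²)
  = |(-4)·(-13) + (-5)·(-19) + 0·(-17) - 3| / √((-4)² + (-5)² + 0²)
  = |52 + 95 + 0 - 3| / √(16 + 25 + 0)
  = |144| / √41
  = 144 / 6.403
  ≈ 22.49

22.49


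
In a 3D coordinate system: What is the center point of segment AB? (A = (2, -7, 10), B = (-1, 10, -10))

M = ((x₁+x₂)/2, (y₁+y₂)/2, (z₁+z₂)/2)
  = ((2 - 1)/2, (-7 + 10)/2, (10 - 10)/2)
  = (1/2, 3/2, 0/2)
  = (0.5, 1.5, 0)

(0.5, 1.5, 0)


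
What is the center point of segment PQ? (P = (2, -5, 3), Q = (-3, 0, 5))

M = ((x₁+x₂)/2, (y₁+y₂)/2, (z₁+z₂)/2)
  = ((2 - 3)/2, (-5 + 0)/2, (3 + 5)/2)
  = (-1/2, -5/2, 8/2)
  = (-0.5, -2.5, 4)

(-0.5, -2.5, 4)


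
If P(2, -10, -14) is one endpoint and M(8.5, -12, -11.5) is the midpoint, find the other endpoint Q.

Q = 2M - P
  = (2·8.5 - 2, 2·(-12) - (-10), 2·(-11.5) - (-14))
  = (17 - 2, -24 + 10, -23 + 14)
  = (15, -14, -9)

(15, -14, -9)


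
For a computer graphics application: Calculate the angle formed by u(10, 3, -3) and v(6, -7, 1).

u·v = 10·6 + 3·(-7) + (-3)·1 = 60 - 21 - 3 = 36
|u| = √(10² + 3² + (-3)²) = √118 ≈ 10.86
|v| = √(6² + (-7)² + 1²) = √86 ≈ 9.274
cos θ = (u·v)/(|u||v|) = 36/(10.86·9.274) ≈ 0.3574
θ = arccos(0.3574) ≈ 69.06°

69.06°


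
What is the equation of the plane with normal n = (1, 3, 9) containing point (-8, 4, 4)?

The plane through P with normal n = (a, b, c) satisfies n·(r - P) = 0,
i.e. ax + by + cz = a·x₀ + b·y₀ + c·z₀.
d = 1·(-8) + 3·4 + 9·4
  = -8 + 12 + 36
  = 40
Equation: x + 3y + 9z = 40

x + 3y + 9z = 40


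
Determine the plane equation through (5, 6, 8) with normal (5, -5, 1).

The plane through P with normal n = (a, b, c) satisfies n·(r - P) = 0,
i.e. ax + by + cz = a·x₀ + b·y₀ + c·z₀.
d = 5·5 + (-5)·6 + 1·8
  = 25 - 30 + 8
  = 3
Equation: 5x - 5y + z = 3

5x - 5y + z = 3


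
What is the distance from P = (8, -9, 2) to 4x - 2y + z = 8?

distance = |a·x₀ + b·y₀ + c·z₀ - d| / √(a² + b² + c²)
  = |4·8 + (-2)·(-9) + 1·2 - 8| / √(4² + (-2)² + 1²)
  = |32 + 18 + 2 - 8| / √(16 + 4 + 1)
  = |44| / √21
  = 44 / 4.583
  ≈ 9.602

9.602


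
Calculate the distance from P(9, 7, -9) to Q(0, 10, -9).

d = √[(x₂-x₁)² + (y₂-y₁)² + (z₂-z₁)²]
  = √[(-9)² + 3² + 0²]
  = √[81 + 9 + 0]
  = √90
  ≈ 9.487

9.487


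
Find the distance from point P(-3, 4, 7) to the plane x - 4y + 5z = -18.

distance = |a·x₀ + b·y₀ + c·z₀ - d| / √(a² + b² + c²)
  = |1·(-3) + (-4)·4 + 5·7 - (-18)| / √(1² + (-4)² + 5²)
  = |-3 - 16 + 35 + 18| / √(1 + 16 + 25)
  = |34| / √42
  = 34 / 6.481
  ≈ 5.246

5.246


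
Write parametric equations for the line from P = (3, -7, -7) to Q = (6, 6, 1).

Direction vector d = Q - P = (6 - 3, 6 + 7, 1 + 7) = (3, 13, 8)
Parametric form r = P + t·d:
x = 3 + 3t, y = -7 + 13t, z = -7 + 8t

x = 3 + 3t, y = -7 + 13t, z = -7 + 8t


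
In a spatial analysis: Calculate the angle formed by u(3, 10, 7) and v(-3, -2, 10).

u·v = 3·(-3) + 10·(-2) + 7·10 = -9 - 20 + 70 = 41
|u| = √(3² + 10² + 7²) = √158 ≈ 12.57
|v| = √((-3)² + (-2)² + 10²) = √113 ≈ 10.63
cos θ = (u·v)/(|u||v|) = 41/(12.57·10.63) ≈ 0.3068
θ = arccos(0.3068) ≈ 72.13°

72.13°


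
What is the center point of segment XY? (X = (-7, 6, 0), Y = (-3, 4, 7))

M = ((x₁+x₂)/2, (y₁+y₂)/2, (z₁+z₂)/2)
  = ((-7 - 3)/2, (6 + 4)/2, (0 + 7)/2)
  = (-10/2, 10/2, 7/2)
  = (-5, 5, 3.5)

(-5, 5, 3.5)


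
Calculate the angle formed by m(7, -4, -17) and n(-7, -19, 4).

m·n = 7·(-7) + (-4)·(-19) + (-17)·4 = -49 + 76 - 68 = -41
|m| = √(7² + (-4)² + (-17)²) = √354 ≈ 18.81
|n| = √((-7)² + (-19)² + 4²) = √426 ≈ 20.64
cos θ = (m·n)/(|m||n|) = -41/(18.81·20.64) ≈ -0.1056
θ = arccos(-0.1056) ≈ 96.06°

96.06°


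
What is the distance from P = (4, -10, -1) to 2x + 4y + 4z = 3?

distance = |a·x₀ + b·y₀ + c·z₀ - d| / √(a² + b² + c²)
  = |2·4 + 4·(-10) + 4·(-1) - 3| / √(2² + 4² + 4²)
  = |8 - 40 - 4 - 3| / √(4 + 16 + 16)
  = |-39| / √36
  = 39 / 6
  ≈ 6.5

6.5


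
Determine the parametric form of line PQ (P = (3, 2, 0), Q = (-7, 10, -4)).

Direction vector d = Q - P = (-7 - 3, 10 - 2, -4 + 0) = (-10, 8, -4)
Parametric form r = P + t·d:
x = 3 - 10t, y = 2 + 8t, z = 0 - 4t

x = 3 - 10t, y = 2 + 8t, z = 0 - 4t


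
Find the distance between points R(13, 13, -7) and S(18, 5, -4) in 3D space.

d = √[(x₂-x₁)² + (y₂-y₁)² + (z₂-z₁)²]
  = √[5² + (-8)² + 3²]
  = √[25 + 64 + 9]
  = √98
  ≈ 9.899

9.899


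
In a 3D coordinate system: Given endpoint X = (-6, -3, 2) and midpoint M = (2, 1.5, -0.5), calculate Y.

Y = 2M - X
  = (2·2 - (-6), 2·1.5 - (-3), 2·(-0.5) - 2)
  = (4 + 6, 3 + 3, -1 - 2)
  = (10, 6, -3)

(10, 6, -3)


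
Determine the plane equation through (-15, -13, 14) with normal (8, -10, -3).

The plane through P with normal n = (a, b, c) satisfies n·(r - P) = 0,
i.e. ax + by + cz = a·x₀ + b·y₀ + c·z₀.
d = 8·(-15) + (-10)·(-13) + (-3)·14
  = -120 + 130 - 42
  = -32
Equation: 8x - 10y - 3z = -32

8x - 10y - 3z = -32


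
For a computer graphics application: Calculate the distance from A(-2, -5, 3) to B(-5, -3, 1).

d = √[(x₂-x₁)² + (y₂-y₁)² + (z₂-z₁)²]
  = √[(-3)² + 2² + (-2)²]
  = √[9 + 4 + 4]
  = √17
  ≈ 4.123

4.123


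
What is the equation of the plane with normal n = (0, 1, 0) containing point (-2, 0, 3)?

The plane through P with normal n = (a, b, c) satisfies n·(r - P) = 0,
i.e. ax + by + cz = a·x₀ + b·y₀ + c·z₀.
d = 0·(-2) + 1·0 + 0·3
  = 0 + 0 + 0
  = 0
Equation: y = 0

y = 0


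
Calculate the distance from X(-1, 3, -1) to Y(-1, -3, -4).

d = √[(x₂-x₁)² + (y₂-y₁)² + (z₂-z₁)²]
  = √[0² + (-6)² + (-3)²]
  = √[0 + 36 + 9]
  = √45
  ≈ 6.708

6.708


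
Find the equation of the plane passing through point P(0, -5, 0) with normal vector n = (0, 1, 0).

The plane through P with normal n = (a, b, c) satisfies n·(r - P) = 0,
i.e. ax + by + cz = a·x₀ + b·y₀ + c·z₀.
d = 0·0 + 1·(-5) + 0·0
  = 0 - 5 + 0
  = -5
Equation: y = -5

y = -5


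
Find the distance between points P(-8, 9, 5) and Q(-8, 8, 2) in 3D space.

d = √[(x₂-x₁)² + (y₂-y₁)² + (z₂-z₁)²]
  = √[0² + (-1)² + (-3)²]
  = √[0 + 1 + 9]
  = √10
  ≈ 3.162

3.162


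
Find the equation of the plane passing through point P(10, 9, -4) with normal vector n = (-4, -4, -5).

The plane through P with normal n = (a, b, c) satisfies n·(r - P) = 0,
i.e. ax + by + cz = a·x₀ + b·y₀ + c·z₀.
d = (-4)·10 + (-4)·9 + (-5)·(-4)
  = -40 - 36 + 20
  = -56
Equation: -4x - 4y - 5z = -56

-4x - 4y - 5z = -56


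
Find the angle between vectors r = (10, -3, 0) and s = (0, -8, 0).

r·s = 10·0 + (-3)·(-8) + 0·0 = 0 + 24 + 0 = 24
|r| = √(10² + (-3)² + 0²) = √109 ≈ 10.44
|s| = √(0² + (-8)² + 0²) = √64 ≈ 8
cos θ = (r·s)/(|r||s|) = 24/(10.44·8) ≈ 0.2873
θ = arccos(0.2873) ≈ 73.3°

73.3°


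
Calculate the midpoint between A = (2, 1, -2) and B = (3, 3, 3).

M = ((x₁+x₂)/2, (y₁+y₂)/2, (z₁+z₂)/2)
  = ((2 + 3)/2, (1 + 3)/2, (-2 + 3)/2)
  = (5/2, 4/2, 1/2)
  = (2.5, 2, 0.5)

(2.5, 2, 0.5)


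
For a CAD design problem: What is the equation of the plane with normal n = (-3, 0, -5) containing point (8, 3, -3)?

The plane through P with normal n = (a, b, c) satisfies n·(r - P) = 0,
i.e. ax + by + cz = a·x₀ + b·y₀ + c·z₀.
d = (-3)·8 + 0·3 + (-5)·(-3)
  = -24 + 0 + 15
  = -9
Equation: -3x - 5z = -9

-3x - 5z = -9


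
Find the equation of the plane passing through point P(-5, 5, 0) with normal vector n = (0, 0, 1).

The plane through P with normal n = (a, b, c) satisfies n·(r - P) = 0,
i.e. ax + by + cz = a·x₀ + b·y₀ + c·z₀.
d = 0·(-5) + 0·5 + 1·0
  = 0 + 0 + 0
  = 0
Equation: z = 0

z = 0


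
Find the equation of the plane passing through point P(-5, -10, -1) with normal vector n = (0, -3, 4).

The plane through P with normal n = (a, b, c) satisfies n·(r - P) = 0,
i.e. ax + by + cz = a·x₀ + b·y₀ + c·z₀.
d = 0·(-5) + (-3)·(-10) + 4·(-1)
  = 0 + 30 - 4
  = 26
Equation: -3y + 4z = 26

-3y + 4z = 26


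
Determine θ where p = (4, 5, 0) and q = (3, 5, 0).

p·q = 4·3 + 5·5 + 0·0 = 12 + 25 + 0 = 37
|p| = √(4² + 5² + 0²) = √41 ≈ 6.403
|q| = √(3² + 5² + 0²) = √34 ≈ 5.831
cos θ = (p·q)/(|p||q|) = 37/(6.403·5.831) ≈ 0.991
θ = arccos(0.991) ≈ 7.696°

7.696°


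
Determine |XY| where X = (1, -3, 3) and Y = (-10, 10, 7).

d = √[(x₂-x₁)² + (y₂-y₁)² + (z₂-z₁)²]
  = √[(-11)² + 13² + 4²]
  = √[121 + 169 + 16]
  = √306
  ≈ 17.49

17.49


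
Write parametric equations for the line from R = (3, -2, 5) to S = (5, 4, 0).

Direction vector d = S - R = (5 - 3, 4 + 2, 0 - 5) = (2, 6, -5)
Parametric form r = R + t·d:
x = 3 + 2t, y = -2 + 6t, z = 5 - 5t

x = 3 + 2t, y = -2 + 6t, z = 5 - 5t


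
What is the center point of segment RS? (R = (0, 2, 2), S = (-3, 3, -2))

M = ((x₁+x₂)/2, (y₁+y₂)/2, (z₁+z₂)/2)
  = ((0 - 3)/2, (2 + 3)/2, (2 - 2)/2)
  = (-3/2, 5/2, 0/2)
  = (-1.5, 2.5, 0)

(-1.5, 2.5, 0)


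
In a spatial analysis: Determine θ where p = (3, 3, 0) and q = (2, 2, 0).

p·q = 3·2 + 3·2 + 0·0 = 6 + 6 + 0 = 12
|p| = √(3² + 3² + 0²) = √18 ≈ 4.243
|q| = √(2² + 2² + 0²) = √8 ≈ 2.828
cos θ = (p·q)/(|p||q|) = 12/(4.243·2.828) ≈ 1
θ = arccos(1) ≈ 0°

0°


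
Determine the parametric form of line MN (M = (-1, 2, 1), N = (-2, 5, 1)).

Direction vector d = N - M = (-2 + 1, 5 - 2, 1 - 1) = (-1, 3, 0)
Parametric form r = M + t·d:
x = -1 - t, y = 2 + 3t, z = 1

x = -1 - t, y = 2 + 3t, z = 1


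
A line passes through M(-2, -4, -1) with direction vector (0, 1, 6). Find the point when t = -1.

P(t) = M + t·d
  = (-2 + 0·(-1), -4 + 1·(-1), -1 + 6·(-1))
  = (-2 + 0, -4 - 1, -1 - 6)
  = (-2, -5, -7)

(-2, -5, -7)


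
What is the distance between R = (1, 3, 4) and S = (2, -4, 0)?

d = √[(x₂-x₁)² + (y₂-y₁)² + (z₂-z₁)²]
  = √[1² + (-7)² + (-4)²]
  = √[1 + 49 + 16]
  = √66
  ≈ 8.124

8.124


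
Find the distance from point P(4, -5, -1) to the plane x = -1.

distance = |a·x₀ + b·y₀ + c·z₀ - d| / √(a² + b² + c²)
  = |1·4 + 0·(-5) + 0·(-1) - (-1)| / √(1² + 0² + 0²)
  = |4 + 0 + 0 + 1| / √(1 + 0 + 0)
  = |5| / √1
  = 5 / 1
  ≈ 5

5


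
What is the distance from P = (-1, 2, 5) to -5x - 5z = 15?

distance = |a·x₀ + b·y₀ + c·z₀ - d| / √(a² + b² + c²)
  = |(-5)·(-1) + 0·2 + (-5)·5 - 15| / √((-5)² + 0² + (-5)²)
  = |5 + 0 - 25 - 15| / √(25 + 0 + 25)
  = |-35| / √50
  = 35 / 7.071
  ≈ 4.95

4.95


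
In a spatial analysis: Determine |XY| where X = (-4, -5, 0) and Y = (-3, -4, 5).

d = √[(x₂-x₁)² + (y₂-y₁)² + (z₂-z₁)²]
  = √[1² + 1² + 5²]
  = √[1 + 1 + 25]
  = √27
  ≈ 5.196

5.196


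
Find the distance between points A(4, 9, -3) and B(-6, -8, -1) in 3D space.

d = √[(x₂-x₁)² + (y₂-y₁)² + (z₂-z₁)²]
  = √[(-10)² + (-17)² + 2²]
  = √[100 + 289 + 4]
  = √393
  ≈ 19.82

19.82


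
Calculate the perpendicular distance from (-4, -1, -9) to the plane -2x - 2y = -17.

distance = |a·x₀ + b·y₀ + c·z₀ - d| / √(a² + b² + c²)
  = |(-2)·(-4) + (-2)·(-1) + 0·(-9) - (-17)| / √((-2)² + (-2)² + 0²)
  = |8 + 2 + 0 + 17| / √(4 + 4 + 0)
  = |27| / √8
  = 27 / 2.828
  ≈ 9.546

9.546


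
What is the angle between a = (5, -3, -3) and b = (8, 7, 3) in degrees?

a·b = 5·8 + (-3)·7 + (-3)·3 = 40 - 21 - 9 = 10
|a| = √(5² + (-3)² + (-3)²) = √43 ≈ 6.557
|b| = √(8² + 7² + 3²) = √122 ≈ 11.05
cos θ = (a·b)/(|a||b|) = 10/(6.557·11.05) ≈ 0.1381
θ = arccos(0.1381) ≈ 82.06°

82.06°


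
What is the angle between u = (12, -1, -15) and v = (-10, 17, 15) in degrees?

u·v = 12·(-10) + (-1)·17 + (-15)·15 = -120 - 17 - 225 = -362
|u| = √(12² + (-1)² + (-15)²) = √370 ≈ 19.24
|v| = √((-10)² + 17² + 15²) = √614 ≈ 24.78
cos θ = (u·v)/(|u||v|) = -362/(19.24·24.78) ≈ -0.7595
θ = arccos(-0.7595) ≈ 139.4°

139.4°


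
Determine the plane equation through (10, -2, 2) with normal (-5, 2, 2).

The plane through P with normal n = (a, b, c) satisfies n·(r - P) = 0,
i.e. ax + by + cz = a·x₀ + b·y₀ + c·z₀.
d = (-5)·10 + 2·(-2) + 2·2
  = -50 - 4 + 4
  = -50
Equation: -5x + 2y + 2z = -50

-5x + 2y + 2z = -50


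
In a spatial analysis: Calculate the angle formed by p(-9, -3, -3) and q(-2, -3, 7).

p·q = (-9)·(-2) + (-3)·(-3) + (-3)·7 = 18 + 9 - 21 = 6
|p| = √((-9)² + (-3)² + (-3)²) = √99 ≈ 9.95
|q| = √((-2)² + (-3)² + 7²) = √62 ≈ 7.874
cos θ = (p·q)/(|p||q|) = 6/(9.95·7.874) ≈ 0.07658
θ = arccos(0.07658) ≈ 85.61°

85.61°


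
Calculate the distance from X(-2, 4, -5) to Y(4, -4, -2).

d = √[(x₂-x₁)² + (y₂-y₁)² + (z₂-z₁)²]
  = √[6² + (-8)² + 3²]
  = √[36 + 64 + 9]
  = √109
  ≈ 10.44

10.44


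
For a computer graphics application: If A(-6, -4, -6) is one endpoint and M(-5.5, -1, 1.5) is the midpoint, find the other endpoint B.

B = 2M - A
  = (2·(-5.5) - (-6), 2·(-1) - (-4), 2·1.5 - (-6))
  = (-11 + 6, -2 + 4, 3 + 6)
  = (-5, 2, 9)

(-5, 2, 9)


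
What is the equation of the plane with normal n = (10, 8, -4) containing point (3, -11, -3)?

The plane through P with normal n = (a, b, c) satisfies n·(r - P) = 0,
i.e. ax + by + cz = a·x₀ + b·y₀ + c·z₀.
d = 10·3 + 8·(-11) + (-4)·(-3)
  = 30 - 88 + 12
  = -46
Equation: 10x + 8y - 4z = -46

10x + 8y - 4z = -46


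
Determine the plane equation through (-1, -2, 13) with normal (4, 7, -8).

The plane through P with normal n = (a, b, c) satisfies n·(r - P) = 0,
i.e. ax + by + cz = a·x₀ + b·y₀ + c·z₀.
d = 4·(-1) + 7·(-2) + (-8)·13
  = -4 - 14 - 104
  = -122
Equation: 4x + 7y - 8z = -122

4x + 7y - 8z = -122


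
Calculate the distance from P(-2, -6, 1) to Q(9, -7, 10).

d = √[(x₂-x₁)² + (y₂-y₁)² + (z₂-z₁)²]
  = √[11² + (-1)² + 9²]
  = √[121 + 1 + 81]
  = √203
  ≈ 14.25

14.25


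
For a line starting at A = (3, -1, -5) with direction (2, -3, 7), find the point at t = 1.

P(t) = A + t·d
  = (3 + 2·1, -1 + (-3)·1, -5 + 7·1)
  = (3 + 2, -1 - 3, -5 + 7)
  = (5, -4, 2)

(5, -4, 2)


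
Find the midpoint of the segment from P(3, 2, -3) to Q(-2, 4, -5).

M = ((x₁+x₂)/2, (y₁+y₂)/2, (z₁+z₂)/2)
  = ((3 - 2)/2, (2 + 4)/2, (-3 - 5)/2)
  = (1/2, 6/2, -8/2)
  = (0.5, 3, -4)

(0.5, 3, -4)


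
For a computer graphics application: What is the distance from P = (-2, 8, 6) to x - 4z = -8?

distance = |a·x₀ + b·y₀ + c·z₀ - d| / √(a² + b² + c²)
  = |1·(-2) + 0·8 + (-4)·6 - (-8)| / √(1² + 0² + (-4)²)
  = |-2 + 0 - 24 + 8| / √(1 + 0 + 16)
  = |-18| / √17
  = 18 / 4.123
  ≈ 4.366

4.366


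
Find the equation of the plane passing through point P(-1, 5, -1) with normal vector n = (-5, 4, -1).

The plane through P with normal n = (a, b, c) satisfies n·(r - P) = 0,
i.e. ax + by + cz = a·x₀ + b·y₀ + c·z₀.
d = (-5)·(-1) + 4·5 + (-1)·(-1)
  = 5 + 20 + 1
  = 26
Equation: -5x + 4y - z = 26

-5x + 4y - z = 26


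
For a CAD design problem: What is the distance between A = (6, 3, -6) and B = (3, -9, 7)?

d = √[(x₂-x₁)² + (y₂-y₁)² + (z₂-z₁)²]
  = √[(-3)² + (-12)² + 13²]
  = √[9 + 144 + 169]
  = √322
  ≈ 17.94

17.94


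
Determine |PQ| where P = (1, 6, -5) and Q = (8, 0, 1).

d = √[(x₂-x₁)² + (y₂-y₁)² + (z₂-z₁)²]
  = √[7² + (-6)² + 6²]
  = √[49 + 36 + 36]
  = √121
  ≈ 11

11


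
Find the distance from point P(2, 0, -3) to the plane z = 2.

distance = |a·x₀ + b·y₀ + c·z₀ - d| / √(a² + b² + c²)
  = |0·2 + 0·0 + 1·(-3) - 2| / √(0² + 0² + 1²)
  = |0 + 0 - 3 - 2| / √(0 + 0 + 1)
  = |-5| / √1
  = 5 / 1
  ≈ 5

5


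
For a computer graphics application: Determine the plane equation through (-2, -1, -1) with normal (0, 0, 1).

The plane through P with normal n = (a, b, c) satisfies n·(r - P) = 0,
i.e. ax + by + cz = a·x₀ + b·y₀ + c·z₀.
d = 0·(-2) + 0·(-1) + 1·(-1)
  = 0 + 0 - 1
  = -1
Equation: z = -1

z = -1


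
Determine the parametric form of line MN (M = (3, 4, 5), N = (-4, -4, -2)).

Direction vector d = N - M = (-4 - 3, -4 - 4, -2 - 5) = (-7, -8, -7)
Parametric form r = M + t·d:
x = 3 - 7t, y = 4 - 8t, z = 5 - 7t

x = 3 - 7t, y = 4 - 8t, z = 5 - 7t


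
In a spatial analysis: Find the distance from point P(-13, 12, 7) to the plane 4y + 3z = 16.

distance = |a·x₀ + b·y₀ + c·z₀ - d| / √(a² + b² + c²)
  = |0·(-13) + 4·12 + 3·7 - 16| / √(0² + 4² + 3²)
  = |0 + 48 + 21 - 16| / √(0 + 16 + 9)
  = |53| / √25
  = 53 / 5
  ≈ 10.6

10.6


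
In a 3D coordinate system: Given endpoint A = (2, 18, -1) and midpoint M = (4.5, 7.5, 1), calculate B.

B = 2M - A
  = (2·4.5 - 2, 2·7.5 - 18, 2·1 - (-1))
  = (9 - 2, 15 - 18, 2 + 1)
  = (7, -3, 3)

(7, -3, 3)


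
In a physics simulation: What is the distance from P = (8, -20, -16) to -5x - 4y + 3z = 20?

distance = |a·x₀ + b·y₀ + c·z₀ - d| / √(a² + b² + c²)
  = |(-5)·8 + (-4)·(-20) + 3·(-16) - 20| / √((-5)² + (-4)² + 3²)
  = |-40 + 80 - 48 - 20| / √(25 + 16 + 9)
  = |-28| / √50
  = 28 / 7.071
  ≈ 3.96

3.96


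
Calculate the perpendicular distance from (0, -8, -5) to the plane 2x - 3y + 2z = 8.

distance = |a·x₀ + b·y₀ + c·z₀ - d| / √(a² + b² + c²)
  = |2·0 + (-3)·(-8) + 2·(-5) - 8| / √(2² + (-3)² + 2²)
  = |0 + 24 - 10 - 8| / √(4 + 9 + 4)
  = |6| / √17
  = 6 / 4.123
  ≈ 1.455

1.455


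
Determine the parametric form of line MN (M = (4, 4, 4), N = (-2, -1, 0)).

Direction vector d = N - M = (-2 - 4, -1 - 4, 0 - 4) = (-6, -5, -4)
Parametric form r = M + t·d:
x = 4 - 6t, y = 4 - 5t, z = 4 - 4t

x = 4 - 6t, y = 4 - 5t, z = 4 - 4t


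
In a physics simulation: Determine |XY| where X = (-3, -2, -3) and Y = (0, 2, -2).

d = √[(x₂-x₁)² + (y₂-y₁)² + (z₂-z₁)²]
  = √[3² + 4² + 1²]
  = √[9 + 16 + 1]
  = √26
  ≈ 5.099

5.099


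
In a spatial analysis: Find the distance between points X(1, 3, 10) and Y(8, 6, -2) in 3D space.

d = √[(x₂-x₁)² + (y₂-y₁)² + (z₂-z₁)²]
  = √[7² + 3² + (-12)²]
  = √[49 + 9 + 144]
  = √202
  ≈ 14.21

14.21


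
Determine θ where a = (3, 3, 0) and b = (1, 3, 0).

a·b = 3·1 + 3·3 + 0·0 = 3 + 9 + 0 = 12
|a| = √(3² + 3² + 0²) = √18 ≈ 4.243
|b| = √(1² + 3² + 0²) = √10 ≈ 3.162
cos θ = (a·b)/(|a||b|) = 12/(4.243·3.162) ≈ 0.8944
θ = arccos(0.8944) ≈ 26.57°

26.57°


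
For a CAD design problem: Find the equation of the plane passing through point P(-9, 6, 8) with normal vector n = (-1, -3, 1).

The plane through P with normal n = (a, b, c) satisfies n·(r - P) = 0,
i.e. ax + by + cz = a·x₀ + b·y₀ + c·z₀.
d = (-1)·(-9) + (-3)·6 + 1·8
  = 9 - 18 + 8
  = -1
Equation: -x - 3y + z = -1

-x - 3y + z = -1


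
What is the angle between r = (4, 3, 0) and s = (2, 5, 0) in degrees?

r·s = 4·2 + 3·5 + 0·0 = 8 + 15 + 0 = 23
|r| = √(4² + 3² + 0²) = √25 ≈ 5
|s| = √(2² + 5² + 0²) = √29 ≈ 5.385
cos θ = (r·s)/(|r||s|) = 23/(5·5.385) ≈ 0.8542
θ = arccos(0.8542) ≈ 31.33°

31.33°


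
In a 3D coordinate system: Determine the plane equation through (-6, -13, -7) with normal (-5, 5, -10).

The plane through P with normal n = (a, b, c) satisfies n·(r - P) = 0,
i.e. ax + by + cz = a·x₀ + b·y₀ + c·z₀.
d = (-5)·(-6) + 5·(-13) + (-10)·(-7)
  = 30 - 65 + 70
  = 35
Equation: -5x + 5y - 10z = 35

-5x + 5y - 10z = 35


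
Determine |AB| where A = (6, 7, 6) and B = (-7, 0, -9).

d = √[(x₂-x₁)² + (y₂-y₁)² + (z₂-z₁)²]
  = √[(-13)² + (-7)² + (-15)²]
  = √[169 + 49 + 225]
  = √443
  ≈ 21.05

21.05


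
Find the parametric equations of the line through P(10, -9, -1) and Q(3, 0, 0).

Direction vector d = Q - P = (3 - 10, 0 + 9, 0 + 1) = (-7, 9, 1)
Parametric form r = P + t·d:
x = 10 - 7t, y = -9 + 9t, z = -1 + t

x = 10 - 7t, y = -9 + 9t, z = -1 + t


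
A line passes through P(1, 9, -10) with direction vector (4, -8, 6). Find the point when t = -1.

P(t) = P + t·d
  = (1 + 4·(-1), 9 + (-8)·(-1), -10 + 6·(-1))
  = (1 - 4, 9 + 8, -10 - 6)
  = (-3, 17, -16)

(-3, 17, -16)


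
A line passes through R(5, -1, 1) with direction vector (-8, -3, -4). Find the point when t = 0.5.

P(t) = R + t·d
  = (5 + (-8)·0.5, -1 + (-3)·0.5, 1 + (-4)·0.5)
  = (5 - 4, -1 - 1.5, 1 - 2)
  = (1, -2.5, -1)

(1, -2.5, -1)


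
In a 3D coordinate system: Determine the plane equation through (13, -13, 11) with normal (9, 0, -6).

The plane through P with normal n = (a, b, c) satisfies n·(r - P) = 0,
i.e. ax + by + cz = a·x₀ + b·y₀ + c·z₀.
d = 9·13 + 0·(-13) + (-6)·11
  = 117 + 0 - 66
  = 51
Equation: 9x - 6z = 51

9x - 6z = 51


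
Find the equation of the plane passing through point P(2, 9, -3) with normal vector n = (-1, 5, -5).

The plane through P with normal n = (a, b, c) satisfies n·(r - P) = 0,
i.e. ax + by + cz = a·x₀ + b·y₀ + c·z₀.
d = (-1)·2 + 5·9 + (-5)·(-3)
  = -2 + 45 + 15
  = 58
Equation: -x + 5y - 5z = 58

-x + 5y - 5z = 58


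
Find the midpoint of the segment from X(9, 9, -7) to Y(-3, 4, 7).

M = ((x₁+x₂)/2, (y₁+y₂)/2, (z₁+z₂)/2)
  = ((9 - 3)/2, (9 + 4)/2, (-7 + 7)/2)
  = (6/2, 13/2, 0/2)
  = (3, 6.5, 0)

(3, 6.5, 0)


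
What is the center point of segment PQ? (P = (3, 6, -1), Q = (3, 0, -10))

M = ((x₁+x₂)/2, (y₁+y₂)/2, (z₁+z₂)/2)
  = ((3 + 3)/2, (6 + 0)/2, (-1 - 10)/2)
  = (6/2, 6/2, -11/2)
  = (3, 3, -5.5)

(3, 3, -5.5)


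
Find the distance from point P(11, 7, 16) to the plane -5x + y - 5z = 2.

distance = |a·x₀ + b·y₀ + c·z₀ - d| / √(a² + b² + c²)
  = |(-5)·11 + 1·7 + (-5)·16 - 2| / √((-5)² + 1² + (-5)²)
  = |-55 + 7 - 80 - 2| / √(25 + 1 + 25)
  = |-130| / √51
  = 130 / 7.141
  ≈ 18.2

18.2


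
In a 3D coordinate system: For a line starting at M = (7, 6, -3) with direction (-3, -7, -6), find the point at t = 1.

P(t) = M + t·d
  = (7 + (-3)·1, 6 + (-7)·1, -3 + (-6)·1)
  = (7 - 3, 6 - 7, -3 - 6)
  = (4, -1, -9)

(4, -1, -9)


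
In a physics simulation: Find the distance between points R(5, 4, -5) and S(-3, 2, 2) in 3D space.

d = √[(x₂-x₁)² + (y₂-y₁)² + (z₂-z₁)²]
  = √[(-8)² + (-2)² + 7²]
  = √[64 + 4 + 49]
  = √117
  ≈ 10.82

10.82


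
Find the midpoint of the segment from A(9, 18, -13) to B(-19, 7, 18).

M = ((x₁+x₂)/2, (y₁+y₂)/2, (z₁+z₂)/2)
  = ((9 - 19)/2, (18 + 7)/2, (-13 + 18)/2)
  = (-10/2, 25/2, 5/2)
  = (-5, 12.5, 2.5)

(-5, 12.5, 2.5)


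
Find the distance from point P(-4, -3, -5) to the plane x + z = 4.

distance = |a·x₀ + b·y₀ + c·z₀ - d| / √(a² + b² + c²)
  = |1·(-4) + 0·(-3) + 1·(-5) - 4| / √(1² + 0² + 1²)
  = |-4 + 0 - 5 - 4| / √(1 + 0 + 1)
  = |-13| / √2
  = 13 / 1.414
  ≈ 9.192

9.192


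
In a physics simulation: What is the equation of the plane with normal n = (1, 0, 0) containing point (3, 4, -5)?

The plane through P with normal n = (a, b, c) satisfies n·(r - P) = 0,
i.e. ax + by + cz = a·x₀ + b·y₀ + c·z₀.
d = 1·3 + 0·4 + 0·(-5)
  = 3 + 0 + 0
  = 3
Equation: x = 3

x = 3


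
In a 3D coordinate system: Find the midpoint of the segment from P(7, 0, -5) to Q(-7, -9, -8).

M = ((x₁+x₂)/2, (y₁+y₂)/2, (z₁+z₂)/2)
  = ((7 - 7)/2, (0 - 9)/2, (-5 - 8)/2)
  = (0/2, -9/2, -13/2)
  = (0, -4.5, -6.5)

(0, -4.5, -6.5)


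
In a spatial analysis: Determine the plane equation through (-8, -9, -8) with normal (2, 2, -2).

The plane through P with normal n = (a, b, c) satisfies n·(r - P) = 0,
i.e. ax + by + cz = a·x₀ + b·y₀ + c·z₀.
d = 2·(-8) + 2·(-9) + (-2)·(-8)
  = -16 - 18 + 16
  = -18
Equation: 2x + 2y - 2z = -18

2x + 2y - 2z = -18


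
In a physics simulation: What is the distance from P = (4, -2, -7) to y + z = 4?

distance = |a·x₀ + b·y₀ + c·z₀ - d| / √(a² + b² + c²)
  = |0·4 + 1·(-2) + 1·(-7) - 4| / √(0² + 1² + 1²)
  = |0 - 2 - 7 - 4| / √(0 + 1 + 1)
  = |-13| / √2
  = 13 / 1.414
  ≈ 9.192

9.192


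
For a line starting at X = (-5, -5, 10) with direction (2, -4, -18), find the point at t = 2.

P(t) = X + t·d
  = (-5 + 2·2, -5 + (-4)·2, 10 + (-18)·2)
  = (-5 + 4, -5 - 8, 10 - 36)
  = (-1, -13, -26)

(-1, -13, -26)


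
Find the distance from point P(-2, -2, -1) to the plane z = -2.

distance = |a·x₀ + b·y₀ + c·z₀ - d| / √(a² + b² + c²)
  = |0·(-2) + 0·(-2) + 1·(-1) - (-2)| / √(0² + 0² + 1²)
  = |0 + 0 - 1 + 2| / √(0 + 0 + 1)
  = |1| / √1
  = 1 / 1
  ≈ 1

1


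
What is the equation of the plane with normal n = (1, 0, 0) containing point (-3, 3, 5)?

The plane through P with normal n = (a, b, c) satisfies n·(r - P) = 0,
i.e. ax + by + cz = a·x₀ + b·y₀ + c·z₀.
d = 1·(-3) + 0·3 + 0·5
  = -3 + 0 + 0
  = -3
Equation: x = -3

x = -3


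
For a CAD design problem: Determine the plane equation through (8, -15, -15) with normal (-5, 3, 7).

The plane through P with normal n = (a, b, c) satisfies n·(r - P) = 0,
i.e. ax + by + cz = a·x₀ + b·y₀ + c·z₀.
d = (-5)·8 + 3·(-15) + 7·(-15)
  = -40 - 45 - 105
  = -190
Equation: -5x + 3y + 7z = -190

-5x + 3y + 7z = -190


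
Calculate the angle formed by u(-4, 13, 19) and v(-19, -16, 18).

u·v = (-4)·(-19) + 13·(-16) + 19·18 = 76 - 208 + 342 = 210
|u| = √((-4)² + 13² + 19²) = √546 ≈ 23.37
|v| = √((-19)² + (-16)² + 18²) = √941 ≈ 30.68
cos θ = (u·v)/(|u||v|) = 210/(23.37·30.68) ≈ 0.293
θ = arccos(0.293) ≈ 72.96°

72.96°


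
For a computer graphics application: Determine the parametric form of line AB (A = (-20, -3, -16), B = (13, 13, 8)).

Direction vector d = B - A = (13 + 20, 13 + 3, 8 + 16) = (33, 16, 24)
Parametric form r = A + t·d:
x = -20 + 33t, y = -3 + 16t, z = -16 + 24t

x = -20 + 33t, y = -3 + 16t, z = -16 + 24t


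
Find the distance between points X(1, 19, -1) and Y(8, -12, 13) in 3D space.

d = √[(x₂-x₁)² + (y₂-y₁)² + (z₂-z₁)²]
  = √[7² + (-31)² + 14²]
  = √[49 + 961 + 196]
  = √1206
  ≈ 34.73

34.73


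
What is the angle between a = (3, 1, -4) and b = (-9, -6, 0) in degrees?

a·b = 3·(-9) + 1·(-6) + (-4)·0 = -27 - 6 + 0 = -33
|a| = √(3² + 1² + (-4)²) = √26 ≈ 5.099
|b| = √((-9)² + (-6)² + 0²) = √117 ≈ 10.82
cos θ = (a·b)/(|a||b|) = -33/(5.099·10.82) ≈ -0.5983
θ = arccos(-0.5983) ≈ 126.7°

126.7°


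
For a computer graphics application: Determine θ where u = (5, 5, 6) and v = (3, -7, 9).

u·v = 5·3 + 5·(-7) + 6·9 = 15 - 35 + 54 = 34
|u| = √(5² + 5² + 6²) = √86 ≈ 9.274
|v| = √(3² + (-7)² + 9²) = √139 ≈ 11.79
cos θ = (u·v)/(|u||v|) = 34/(9.274·11.79) ≈ 0.311
θ = arccos(0.311) ≈ 71.88°

71.88°


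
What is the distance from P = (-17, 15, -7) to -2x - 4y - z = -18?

distance = |a·x₀ + b·y₀ + c·z₀ - d| / √(a² + b² + c²)
  = |(-2)·(-17) + (-4)·15 + (-1)·(-7) - (-18)| / √((-2)² + (-4)² + (-1)²)
  = |34 - 60 + 7 + 18| / √(4 + 16 + 1)
  = |-1| / √21
  = 1 / 4.583
  ≈ 0.2182

0.2182


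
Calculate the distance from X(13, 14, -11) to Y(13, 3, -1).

d = √[(x₂-x₁)² + (y₂-y₁)² + (z₂-z₁)²]
  = √[0² + (-11)² + 10²]
  = √[0 + 121 + 100]
  = √221
  ≈ 14.87

14.87


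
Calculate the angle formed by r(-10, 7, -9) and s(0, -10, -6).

r·s = (-10)·0 + 7·(-10) + (-9)·(-6) = 0 - 70 + 54 = -16
|r| = √((-10)² + 7² + (-9)²) = √230 ≈ 15.17
|s| = √(0² + (-10)² + (-6)²) = √136 ≈ 11.66
cos θ = (r·s)/(|r||s|) = -16/(15.17·11.66) ≈ -0.09047
θ = arccos(-0.09047) ≈ 95.19°

95.19°


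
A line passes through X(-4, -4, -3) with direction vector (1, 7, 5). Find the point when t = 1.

P(t) = X + t·d
  = (-4 + 1·1, -4 + 7·1, -3 + 5·1)
  = (-4 + 1, -4 + 7, -3 + 5)
  = (-3, 3, 2)

(-3, 3, 2)


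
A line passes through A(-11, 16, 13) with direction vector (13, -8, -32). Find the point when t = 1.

P(t) = A + t·d
  = (-11 + 13·1, 16 + (-8)·1, 13 + (-32)·1)
  = (-11 + 13, 16 - 8, 13 - 32)
  = (2, 8, -19)

(2, 8, -19)


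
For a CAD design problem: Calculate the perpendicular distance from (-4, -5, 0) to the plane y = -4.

distance = |a·x₀ + b·y₀ + c·z₀ - d| / √(a² + b² + c²)
  = |0·(-4) + 1·(-5) + 0·0 - (-4)| / √(0² + 1² + 0²)
  = |0 - 5 + 0 + 4| / √(0 + 1 + 0)
  = |-1| / √1
  = 1 / 1
  ≈ 1

1


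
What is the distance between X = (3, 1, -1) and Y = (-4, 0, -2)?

d = √[(x₂-x₁)² + (y₂-y₁)² + (z₂-z₁)²]
  = √[(-7)² + (-1)² + (-1)²]
  = √[49 + 1 + 1]
  = √51
  ≈ 7.141

7.141


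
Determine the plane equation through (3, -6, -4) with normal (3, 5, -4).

The plane through P with normal n = (a, b, c) satisfies n·(r - P) = 0,
i.e. ax + by + cz = a·x₀ + b·y₀ + c·z₀.
d = 3·3 + 5·(-6) + (-4)·(-4)
  = 9 - 30 + 16
  = -5
Equation: 3x + 5y - 4z = -5

3x + 5y - 4z = -5


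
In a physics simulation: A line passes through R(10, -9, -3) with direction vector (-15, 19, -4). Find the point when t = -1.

P(t) = R + t·d
  = (10 + (-15)·(-1), -9 + 19·(-1), -3 + (-4)·(-1))
  = (10 + 15, -9 - 19, -3 + 4)
  = (25, -28, 1)

(25, -28, 1)


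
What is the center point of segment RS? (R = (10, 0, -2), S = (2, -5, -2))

M = ((x₁+x₂)/2, (y₁+y₂)/2, (z₁+z₂)/2)
  = ((10 + 2)/2, (0 - 5)/2, (-2 - 2)/2)
  = (12/2, -5/2, -4/2)
  = (6, -2.5, -2)

(6, -2.5, -2)


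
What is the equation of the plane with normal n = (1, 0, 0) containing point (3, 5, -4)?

The plane through P with normal n = (a, b, c) satisfies n·(r - P) = 0,
i.e. ax + by + cz = a·x₀ + b·y₀ + c·z₀.
d = 1·3 + 0·5 + 0·(-4)
  = 3 + 0 + 0
  = 3
Equation: x = 3

x = 3


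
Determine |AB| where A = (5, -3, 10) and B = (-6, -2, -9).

d = √[(x₂-x₁)² + (y₂-y₁)² + (z₂-z₁)²]
  = √[(-11)² + 1² + (-19)²]
  = √[121 + 1 + 361]
  = √483
  ≈ 21.98

21.98


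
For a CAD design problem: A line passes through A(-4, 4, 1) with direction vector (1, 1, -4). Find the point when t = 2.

P(t) = A + t·d
  = (-4 + 1·2, 4 + 1·2, 1 + (-4)·2)
  = (-4 + 2, 4 + 2, 1 - 8)
  = (-2, 6, -7)

(-2, 6, -7)


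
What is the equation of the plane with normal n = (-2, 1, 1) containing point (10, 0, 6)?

The plane through P with normal n = (a, b, c) satisfies n·(r - P) = 0,
i.e. ax + by + cz = a·x₀ + b·y₀ + c·z₀.
d = (-2)·10 + 1·0 + 1·6
  = -20 + 0 + 6
  = -14
Equation: -2x + y + z = -14

-2x + y + z = -14


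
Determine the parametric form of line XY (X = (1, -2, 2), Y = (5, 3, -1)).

Direction vector d = Y - X = (5 - 1, 3 + 2, -1 - 2) = (4, 5, -3)
Parametric form r = X + t·d:
x = 1 + 4t, y = -2 + 5t, z = 2 - 3t

x = 1 + 4t, y = -2 + 5t, z = 2 - 3t


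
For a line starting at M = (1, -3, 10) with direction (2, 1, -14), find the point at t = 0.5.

P(t) = M + t·d
  = (1 + 2·0.5, -3 + 1·0.5, 10 + (-14)·0.5)
  = (1 + 1, -3 + 0.5, 10 - 7)
  = (2, -2.5, 3)

(2, -2.5, 3)


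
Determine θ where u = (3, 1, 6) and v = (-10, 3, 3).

u·v = 3·(-10) + 1·3 + 6·3 = -30 + 3 + 18 = -9
|u| = √(3² + 1² + 6²) = √46 ≈ 6.782
|v| = √((-10)² + 3² + 3²) = √118 ≈ 10.86
cos θ = (u·v)/(|u||v|) = -9/(6.782·10.86) ≈ -0.1222
θ = arccos(-0.1222) ≈ 97.02°

97.02°


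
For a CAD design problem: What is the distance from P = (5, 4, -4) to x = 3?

distance = |a·x₀ + b·y₀ + c·z₀ - d| / √(a² + b² + c²)
  = |1·5 + 0·4 + 0·(-4) - 3| / √(1² + 0² + 0²)
  = |5 + 0 + 0 - 3| / √(1 + 0 + 0)
  = |2| / √1
  = 2 / 1
  ≈ 2

2


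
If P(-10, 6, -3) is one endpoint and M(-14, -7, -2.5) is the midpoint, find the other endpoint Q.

Q = 2M - P
  = (2·(-14) - (-10), 2·(-7) - 6, 2·(-2.5) - (-3))
  = (-28 + 10, -14 - 6, -5 + 3)
  = (-18, -20, -2)

(-18, -20, -2)


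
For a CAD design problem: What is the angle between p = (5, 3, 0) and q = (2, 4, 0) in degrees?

p·q = 5·2 + 3·4 + 0·0 = 10 + 12 + 0 = 22
|p| = √(5² + 3² + 0²) = √34 ≈ 5.831
|q| = √(2² + 4² + 0²) = √20 ≈ 4.472
cos θ = (p·q)/(|p||q|) = 22/(5.831·4.472) ≈ 0.8437
θ = arccos(0.8437) ≈ 32.47°

32.47°


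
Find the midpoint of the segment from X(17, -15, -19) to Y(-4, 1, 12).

M = ((x₁+x₂)/2, (y₁+y₂)/2, (z₁+z₂)/2)
  = ((17 - 4)/2, (-15 + 1)/2, (-19 + 12)/2)
  = (13/2, -14/2, -7/2)
  = (6.5, -7, -3.5)

(6.5, -7, -3.5)


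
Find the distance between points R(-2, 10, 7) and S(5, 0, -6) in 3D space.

d = √[(x₂-x₁)² + (y₂-y₁)² + (z₂-z₁)²]
  = √[7² + (-10)² + (-13)²]
  = √[49 + 100 + 169]
  = √318
  ≈ 17.83

17.83


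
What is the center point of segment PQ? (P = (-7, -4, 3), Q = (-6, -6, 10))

M = ((x₁+x₂)/2, (y₁+y₂)/2, (z₁+z₂)/2)
  = ((-7 - 6)/2, (-4 - 6)/2, (3 + 10)/2)
  = (-13/2, -10/2, 13/2)
  = (-6.5, -5, 6.5)

(-6.5, -5, 6.5)


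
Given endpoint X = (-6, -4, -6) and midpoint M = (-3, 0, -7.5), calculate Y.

Y = 2M - X
  = (2·(-3) - (-6), 2·0 - (-4), 2·(-7.5) - (-6))
  = (-6 + 6, 0 + 4, -15 + 6)
  = (0, 4, -9)

(0, 4, -9)


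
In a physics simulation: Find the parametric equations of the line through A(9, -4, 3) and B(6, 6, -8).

Direction vector d = B - A = (6 - 9, 6 + 4, -8 - 3) = (-3, 10, -11)
Parametric form r = A + t·d:
x = 9 - 3t, y = -4 + 10t, z = 3 - 11t

x = 9 - 3t, y = -4 + 10t, z = 3 - 11t


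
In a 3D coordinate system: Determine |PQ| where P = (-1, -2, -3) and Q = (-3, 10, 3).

d = √[(x₂-x₁)² + (y₂-y₁)² + (z₂-z₁)²]
  = √[(-2)² + 12² + 6²]
  = √[4 + 144 + 36]
  = √184
  ≈ 13.56

13.56


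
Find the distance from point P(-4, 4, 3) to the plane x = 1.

distance = |a·x₀ + b·y₀ + c·z₀ - d| / √(a² + b² + c²)
  = |1·(-4) + 0·4 + 0·3 - 1| / √(1² + 0² + 0²)
  = |-4 + 0 + 0 - 1| / √(1 + 0 + 0)
  = |-5| / √1
  = 5 / 1
  ≈ 5

5


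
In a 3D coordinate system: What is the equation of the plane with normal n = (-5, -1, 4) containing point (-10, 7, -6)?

The plane through P with normal n = (a, b, c) satisfies n·(r - P) = 0,
i.e. ax + by + cz = a·x₀ + b·y₀ + c·z₀.
d = (-5)·(-10) + (-1)·7 + 4·(-6)
  = 50 - 7 - 24
  = 19
Equation: -5x - y + 4z = 19

-5x - y + 4z = 19


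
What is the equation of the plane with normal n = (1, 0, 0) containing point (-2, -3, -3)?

The plane through P with normal n = (a, b, c) satisfies n·(r - P) = 0,
i.e. ax + by + cz = a·x₀ + b·y₀ + c·z₀.
d = 1·(-2) + 0·(-3) + 0·(-3)
  = -2 + 0 + 0
  = -2
Equation: x = -2

x = -2


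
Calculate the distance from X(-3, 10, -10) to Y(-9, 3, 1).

d = √[(x₂-x₁)² + (y₂-y₁)² + (z₂-z₁)²]
  = √[(-6)² + (-7)² + 11²]
  = √[36 + 49 + 121]
  = √206
  ≈ 14.35

14.35


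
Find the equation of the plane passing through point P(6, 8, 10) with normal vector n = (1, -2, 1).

The plane through P with normal n = (a, b, c) satisfies n·(r - P) = 0,
i.e. ax + by + cz = a·x₀ + b·y₀ + c·z₀.
d = 1·6 + (-2)·8 + 1·10
  = 6 - 16 + 10
  = 0
Equation: x - 2y + z = 0

x - 2y + z = 0
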